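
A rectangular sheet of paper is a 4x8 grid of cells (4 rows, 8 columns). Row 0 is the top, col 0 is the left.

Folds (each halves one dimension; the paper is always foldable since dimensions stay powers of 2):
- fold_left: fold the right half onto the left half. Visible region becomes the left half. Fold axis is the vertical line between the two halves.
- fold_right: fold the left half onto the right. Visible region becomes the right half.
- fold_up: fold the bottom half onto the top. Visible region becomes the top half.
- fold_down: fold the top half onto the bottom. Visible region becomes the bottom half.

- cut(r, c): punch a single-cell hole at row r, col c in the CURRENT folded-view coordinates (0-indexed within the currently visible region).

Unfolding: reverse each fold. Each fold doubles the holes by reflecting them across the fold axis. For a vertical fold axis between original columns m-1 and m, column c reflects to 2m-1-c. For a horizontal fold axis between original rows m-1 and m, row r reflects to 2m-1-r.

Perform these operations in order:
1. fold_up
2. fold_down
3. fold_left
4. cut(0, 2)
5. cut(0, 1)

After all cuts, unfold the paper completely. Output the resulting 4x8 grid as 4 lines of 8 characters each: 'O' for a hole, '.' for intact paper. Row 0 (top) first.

Op 1 fold_up: fold axis h@2; visible region now rows[0,2) x cols[0,8) = 2x8
Op 2 fold_down: fold axis h@1; visible region now rows[1,2) x cols[0,8) = 1x8
Op 3 fold_left: fold axis v@4; visible region now rows[1,2) x cols[0,4) = 1x4
Op 4 cut(0, 2): punch at orig (1,2); cuts so far [(1, 2)]; region rows[1,2) x cols[0,4) = 1x4
Op 5 cut(0, 1): punch at orig (1,1); cuts so far [(1, 1), (1, 2)]; region rows[1,2) x cols[0,4) = 1x4
Unfold 1 (reflect across v@4): 4 holes -> [(1, 1), (1, 2), (1, 5), (1, 6)]
Unfold 2 (reflect across h@1): 8 holes -> [(0, 1), (0, 2), (0, 5), (0, 6), (1, 1), (1, 2), (1, 5), (1, 6)]
Unfold 3 (reflect across h@2): 16 holes -> [(0, 1), (0, 2), (0, 5), (0, 6), (1, 1), (1, 2), (1, 5), (1, 6), (2, 1), (2, 2), (2, 5), (2, 6), (3, 1), (3, 2), (3, 5), (3, 6)]

Answer: .OO..OO.
.OO..OO.
.OO..OO.
.OO..OO.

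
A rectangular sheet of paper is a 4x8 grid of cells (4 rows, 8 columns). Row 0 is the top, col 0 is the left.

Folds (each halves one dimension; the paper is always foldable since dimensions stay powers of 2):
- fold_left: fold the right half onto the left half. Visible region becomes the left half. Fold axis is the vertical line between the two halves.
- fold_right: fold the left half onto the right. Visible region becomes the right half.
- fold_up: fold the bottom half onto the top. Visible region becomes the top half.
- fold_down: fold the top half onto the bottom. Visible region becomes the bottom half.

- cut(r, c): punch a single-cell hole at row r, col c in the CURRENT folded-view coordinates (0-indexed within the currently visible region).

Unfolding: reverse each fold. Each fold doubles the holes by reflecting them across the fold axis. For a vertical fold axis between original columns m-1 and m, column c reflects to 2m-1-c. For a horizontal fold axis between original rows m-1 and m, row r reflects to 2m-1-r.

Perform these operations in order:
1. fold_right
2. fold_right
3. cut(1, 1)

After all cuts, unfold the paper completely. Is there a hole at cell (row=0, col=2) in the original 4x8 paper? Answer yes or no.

Answer: no

Derivation:
Op 1 fold_right: fold axis v@4; visible region now rows[0,4) x cols[4,8) = 4x4
Op 2 fold_right: fold axis v@6; visible region now rows[0,4) x cols[6,8) = 4x2
Op 3 cut(1, 1): punch at orig (1,7); cuts so far [(1, 7)]; region rows[0,4) x cols[6,8) = 4x2
Unfold 1 (reflect across v@6): 2 holes -> [(1, 4), (1, 7)]
Unfold 2 (reflect across v@4): 4 holes -> [(1, 0), (1, 3), (1, 4), (1, 7)]
Holes: [(1, 0), (1, 3), (1, 4), (1, 7)]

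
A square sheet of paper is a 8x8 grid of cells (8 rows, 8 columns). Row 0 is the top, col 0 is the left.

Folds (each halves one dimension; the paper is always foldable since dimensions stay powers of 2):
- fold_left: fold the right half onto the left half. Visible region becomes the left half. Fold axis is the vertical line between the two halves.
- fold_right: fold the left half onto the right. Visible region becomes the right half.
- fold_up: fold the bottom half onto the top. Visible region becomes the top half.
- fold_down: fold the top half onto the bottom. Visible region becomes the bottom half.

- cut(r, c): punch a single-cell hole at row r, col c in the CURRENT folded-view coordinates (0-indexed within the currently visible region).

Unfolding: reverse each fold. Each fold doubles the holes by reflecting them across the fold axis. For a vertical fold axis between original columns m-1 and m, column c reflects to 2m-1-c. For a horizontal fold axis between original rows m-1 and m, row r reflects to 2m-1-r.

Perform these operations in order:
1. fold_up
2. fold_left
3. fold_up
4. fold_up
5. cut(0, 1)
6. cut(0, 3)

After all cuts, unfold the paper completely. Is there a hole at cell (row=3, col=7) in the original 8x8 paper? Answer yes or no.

Op 1 fold_up: fold axis h@4; visible region now rows[0,4) x cols[0,8) = 4x8
Op 2 fold_left: fold axis v@4; visible region now rows[0,4) x cols[0,4) = 4x4
Op 3 fold_up: fold axis h@2; visible region now rows[0,2) x cols[0,4) = 2x4
Op 4 fold_up: fold axis h@1; visible region now rows[0,1) x cols[0,4) = 1x4
Op 5 cut(0, 1): punch at orig (0,1); cuts so far [(0, 1)]; region rows[0,1) x cols[0,4) = 1x4
Op 6 cut(0, 3): punch at orig (0,3); cuts so far [(0, 1), (0, 3)]; region rows[0,1) x cols[0,4) = 1x4
Unfold 1 (reflect across h@1): 4 holes -> [(0, 1), (0, 3), (1, 1), (1, 3)]
Unfold 2 (reflect across h@2): 8 holes -> [(0, 1), (0, 3), (1, 1), (1, 3), (2, 1), (2, 3), (3, 1), (3, 3)]
Unfold 3 (reflect across v@4): 16 holes -> [(0, 1), (0, 3), (0, 4), (0, 6), (1, 1), (1, 3), (1, 4), (1, 6), (2, 1), (2, 3), (2, 4), (2, 6), (3, 1), (3, 3), (3, 4), (3, 6)]
Unfold 4 (reflect across h@4): 32 holes -> [(0, 1), (0, 3), (0, 4), (0, 6), (1, 1), (1, 3), (1, 4), (1, 6), (2, 1), (2, 3), (2, 4), (2, 6), (3, 1), (3, 3), (3, 4), (3, 6), (4, 1), (4, 3), (4, 4), (4, 6), (5, 1), (5, 3), (5, 4), (5, 6), (6, 1), (6, 3), (6, 4), (6, 6), (7, 1), (7, 3), (7, 4), (7, 6)]
Holes: [(0, 1), (0, 3), (0, 4), (0, 6), (1, 1), (1, 3), (1, 4), (1, 6), (2, 1), (2, 3), (2, 4), (2, 6), (3, 1), (3, 3), (3, 4), (3, 6), (4, 1), (4, 3), (4, 4), (4, 6), (5, 1), (5, 3), (5, 4), (5, 6), (6, 1), (6, 3), (6, 4), (6, 6), (7, 1), (7, 3), (7, 4), (7, 6)]

Answer: no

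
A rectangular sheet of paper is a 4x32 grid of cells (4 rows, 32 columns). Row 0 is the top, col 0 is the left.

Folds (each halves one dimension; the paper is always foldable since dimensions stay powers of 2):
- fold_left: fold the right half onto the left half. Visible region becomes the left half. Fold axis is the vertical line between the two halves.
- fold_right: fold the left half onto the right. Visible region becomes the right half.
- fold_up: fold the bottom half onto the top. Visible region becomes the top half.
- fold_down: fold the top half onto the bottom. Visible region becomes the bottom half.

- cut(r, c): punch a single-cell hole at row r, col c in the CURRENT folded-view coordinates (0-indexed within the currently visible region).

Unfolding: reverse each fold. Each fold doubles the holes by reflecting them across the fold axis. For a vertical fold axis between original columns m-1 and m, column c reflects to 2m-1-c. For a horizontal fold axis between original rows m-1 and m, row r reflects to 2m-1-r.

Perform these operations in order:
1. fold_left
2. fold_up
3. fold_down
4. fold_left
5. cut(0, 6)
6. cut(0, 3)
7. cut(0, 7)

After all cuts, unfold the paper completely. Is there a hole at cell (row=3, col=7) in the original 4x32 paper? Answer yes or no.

Answer: yes

Derivation:
Op 1 fold_left: fold axis v@16; visible region now rows[0,4) x cols[0,16) = 4x16
Op 2 fold_up: fold axis h@2; visible region now rows[0,2) x cols[0,16) = 2x16
Op 3 fold_down: fold axis h@1; visible region now rows[1,2) x cols[0,16) = 1x16
Op 4 fold_left: fold axis v@8; visible region now rows[1,2) x cols[0,8) = 1x8
Op 5 cut(0, 6): punch at orig (1,6); cuts so far [(1, 6)]; region rows[1,2) x cols[0,8) = 1x8
Op 6 cut(0, 3): punch at orig (1,3); cuts so far [(1, 3), (1, 6)]; region rows[1,2) x cols[0,8) = 1x8
Op 7 cut(0, 7): punch at orig (1,7); cuts so far [(1, 3), (1, 6), (1, 7)]; region rows[1,2) x cols[0,8) = 1x8
Unfold 1 (reflect across v@8): 6 holes -> [(1, 3), (1, 6), (1, 7), (1, 8), (1, 9), (1, 12)]
Unfold 2 (reflect across h@1): 12 holes -> [(0, 3), (0, 6), (0, 7), (0, 8), (0, 9), (0, 12), (1, 3), (1, 6), (1, 7), (1, 8), (1, 9), (1, 12)]
Unfold 3 (reflect across h@2): 24 holes -> [(0, 3), (0, 6), (0, 7), (0, 8), (0, 9), (0, 12), (1, 3), (1, 6), (1, 7), (1, 8), (1, 9), (1, 12), (2, 3), (2, 6), (2, 7), (2, 8), (2, 9), (2, 12), (3, 3), (3, 6), (3, 7), (3, 8), (3, 9), (3, 12)]
Unfold 4 (reflect across v@16): 48 holes -> [(0, 3), (0, 6), (0, 7), (0, 8), (0, 9), (0, 12), (0, 19), (0, 22), (0, 23), (0, 24), (0, 25), (0, 28), (1, 3), (1, 6), (1, 7), (1, 8), (1, 9), (1, 12), (1, 19), (1, 22), (1, 23), (1, 24), (1, 25), (1, 28), (2, 3), (2, 6), (2, 7), (2, 8), (2, 9), (2, 12), (2, 19), (2, 22), (2, 23), (2, 24), (2, 25), (2, 28), (3, 3), (3, 6), (3, 7), (3, 8), (3, 9), (3, 12), (3, 19), (3, 22), (3, 23), (3, 24), (3, 25), (3, 28)]
Holes: [(0, 3), (0, 6), (0, 7), (0, 8), (0, 9), (0, 12), (0, 19), (0, 22), (0, 23), (0, 24), (0, 25), (0, 28), (1, 3), (1, 6), (1, 7), (1, 8), (1, 9), (1, 12), (1, 19), (1, 22), (1, 23), (1, 24), (1, 25), (1, 28), (2, 3), (2, 6), (2, 7), (2, 8), (2, 9), (2, 12), (2, 19), (2, 22), (2, 23), (2, 24), (2, 25), (2, 28), (3, 3), (3, 6), (3, 7), (3, 8), (3, 9), (3, 12), (3, 19), (3, 22), (3, 23), (3, 24), (3, 25), (3, 28)]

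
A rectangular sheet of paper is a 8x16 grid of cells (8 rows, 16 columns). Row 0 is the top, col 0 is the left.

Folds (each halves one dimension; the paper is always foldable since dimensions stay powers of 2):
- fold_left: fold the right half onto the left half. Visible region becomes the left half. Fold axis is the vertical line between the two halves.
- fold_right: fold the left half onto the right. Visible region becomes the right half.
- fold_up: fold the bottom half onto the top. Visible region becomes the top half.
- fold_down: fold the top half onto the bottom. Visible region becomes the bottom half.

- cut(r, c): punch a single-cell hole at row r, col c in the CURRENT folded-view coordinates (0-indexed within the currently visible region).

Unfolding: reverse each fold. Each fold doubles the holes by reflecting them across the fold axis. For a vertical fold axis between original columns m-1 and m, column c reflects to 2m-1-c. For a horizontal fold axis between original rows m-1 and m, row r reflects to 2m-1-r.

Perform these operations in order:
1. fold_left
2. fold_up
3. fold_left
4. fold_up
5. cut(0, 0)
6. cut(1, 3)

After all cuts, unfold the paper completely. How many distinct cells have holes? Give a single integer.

Op 1 fold_left: fold axis v@8; visible region now rows[0,8) x cols[0,8) = 8x8
Op 2 fold_up: fold axis h@4; visible region now rows[0,4) x cols[0,8) = 4x8
Op 3 fold_left: fold axis v@4; visible region now rows[0,4) x cols[0,4) = 4x4
Op 4 fold_up: fold axis h@2; visible region now rows[0,2) x cols[0,4) = 2x4
Op 5 cut(0, 0): punch at orig (0,0); cuts so far [(0, 0)]; region rows[0,2) x cols[0,4) = 2x4
Op 6 cut(1, 3): punch at orig (1,3); cuts so far [(0, 0), (1, 3)]; region rows[0,2) x cols[0,4) = 2x4
Unfold 1 (reflect across h@2): 4 holes -> [(0, 0), (1, 3), (2, 3), (3, 0)]
Unfold 2 (reflect across v@4): 8 holes -> [(0, 0), (0, 7), (1, 3), (1, 4), (2, 3), (2, 4), (3, 0), (3, 7)]
Unfold 3 (reflect across h@4): 16 holes -> [(0, 0), (0, 7), (1, 3), (1, 4), (2, 3), (2, 4), (3, 0), (3, 7), (4, 0), (4, 7), (5, 3), (5, 4), (6, 3), (6, 4), (7, 0), (7, 7)]
Unfold 4 (reflect across v@8): 32 holes -> [(0, 0), (0, 7), (0, 8), (0, 15), (1, 3), (1, 4), (1, 11), (1, 12), (2, 3), (2, 4), (2, 11), (2, 12), (3, 0), (3, 7), (3, 8), (3, 15), (4, 0), (4, 7), (4, 8), (4, 15), (5, 3), (5, 4), (5, 11), (5, 12), (6, 3), (6, 4), (6, 11), (6, 12), (7, 0), (7, 7), (7, 8), (7, 15)]

Answer: 32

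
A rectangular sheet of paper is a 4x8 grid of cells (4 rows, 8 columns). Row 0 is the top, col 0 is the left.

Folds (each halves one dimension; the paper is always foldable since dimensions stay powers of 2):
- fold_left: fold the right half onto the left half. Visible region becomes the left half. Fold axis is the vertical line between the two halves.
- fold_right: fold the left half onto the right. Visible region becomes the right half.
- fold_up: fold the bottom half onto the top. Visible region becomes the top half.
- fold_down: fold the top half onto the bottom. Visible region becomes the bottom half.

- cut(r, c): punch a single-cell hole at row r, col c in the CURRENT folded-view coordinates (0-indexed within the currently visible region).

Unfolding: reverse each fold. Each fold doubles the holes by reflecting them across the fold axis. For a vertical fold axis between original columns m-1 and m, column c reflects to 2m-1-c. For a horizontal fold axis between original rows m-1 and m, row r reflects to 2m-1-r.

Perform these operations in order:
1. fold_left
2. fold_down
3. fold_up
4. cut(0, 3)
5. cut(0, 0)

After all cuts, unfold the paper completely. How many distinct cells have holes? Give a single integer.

Answer: 16

Derivation:
Op 1 fold_left: fold axis v@4; visible region now rows[0,4) x cols[0,4) = 4x4
Op 2 fold_down: fold axis h@2; visible region now rows[2,4) x cols[0,4) = 2x4
Op 3 fold_up: fold axis h@3; visible region now rows[2,3) x cols[0,4) = 1x4
Op 4 cut(0, 3): punch at orig (2,3); cuts so far [(2, 3)]; region rows[2,3) x cols[0,4) = 1x4
Op 5 cut(0, 0): punch at orig (2,0); cuts so far [(2, 0), (2, 3)]; region rows[2,3) x cols[0,4) = 1x4
Unfold 1 (reflect across h@3): 4 holes -> [(2, 0), (2, 3), (3, 0), (3, 3)]
Unfold 2 (reflect across h@2): 8 holes -> [(0, 0), (0, 3), (1, 0), (1, 3), (2, 0), (2, 3), (3, 0), (3, 3)]
Unfold 3 (reflect across v@4): 16 holes -> [(0, 0), (0, 3), (0, 4), (0, 7), (1, 0), (1, 3), (1, 4), (1, 7), (2, 0), (2, 3), (2, 4), (2, 7), (3, 0), (3, 3), (3, 4), (3, 7)]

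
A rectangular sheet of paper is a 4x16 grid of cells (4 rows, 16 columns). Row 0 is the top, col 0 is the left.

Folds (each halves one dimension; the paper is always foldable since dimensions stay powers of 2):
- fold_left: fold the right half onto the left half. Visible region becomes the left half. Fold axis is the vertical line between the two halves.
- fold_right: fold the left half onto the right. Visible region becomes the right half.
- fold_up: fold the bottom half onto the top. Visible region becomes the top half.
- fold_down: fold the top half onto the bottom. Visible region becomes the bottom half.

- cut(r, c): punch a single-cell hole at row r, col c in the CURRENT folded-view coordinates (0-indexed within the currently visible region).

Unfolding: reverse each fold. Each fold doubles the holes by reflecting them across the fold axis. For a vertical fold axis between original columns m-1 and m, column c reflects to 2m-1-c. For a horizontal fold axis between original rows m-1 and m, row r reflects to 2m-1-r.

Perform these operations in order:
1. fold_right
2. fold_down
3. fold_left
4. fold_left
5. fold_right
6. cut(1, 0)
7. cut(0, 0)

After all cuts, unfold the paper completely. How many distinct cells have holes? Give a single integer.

Answer: 64

Derivation:
Op 1 fold_right: fold axis v@8; visible region now rows[0,4) x cols[8,16) = 4x8
Op 2 fold_down: fold axis h@2; visible region now rows[2,4) x cols[8,16) = 2x8
Op 3 fold_left: fold axis v@12; visible region now rows[2,4) x cols[8,12) = 2x4
Op 4 fold_left: fold axis v@10; visible region now rows[2,4) x cols[8,10) = 2x2
Op 5 fold_right: fold axis v@9; visible region now rows[2,4) x cols[9,10) = 2x1
Op 6 cut(1, 0): punch at orig (3,9); cuts so far [(3, 9)]; region rows[2,4) x cols[9,10) = 2x1
Op 7 cut(0, 0): punch at orig (2,9); cuts so far [(2, 9), (3, 9)]; region rows[2,4) x cols[9,10) = 2x1
Unfold 1 (reflect across v@9): 4 holes -> [(2, 8), (2, 9), (3, 8), (3, 9)]
Unfold 2 (reflect across v@10): 8 holes -> [(2, 8), (2, 9), (2, 10), (2, 11), (3, 8), (3, 9), (3, 10), (3, 11)]
Unfold 3 (reflect across v@12): 16 holes -> [(2, 8), (2, 9), (2, 10), (2, 11), (2, 12), (2, 13), (2, 14), (2, 15), (3, 8), (3, 9), (3, 10), (3, 11), (3, 12), (3, 13), (3, 14), (3, 15)]
Unfold 4 (reflect across h@2): 32 holes -> [(0, 8), (0, 9), (0, 10), (0, 11), (0, 12), (0, 13), (0, 14), (0, 15), (1, 8), (1, 9), (1, 10), (1, 11), (1, 12), (1, 13), (1, 14), (1, 15), (2, 8), (2, 9), (2, 10), (2, 11), (2, 12), (2, 13), (2, 14), (2, 15), (3, 8), (3, 9), (3, 10), (3, 11), (3, 12), (3, 13), (3, 14), (3, 15)]
Unfold 5 (reflect across v@8): 64 holes -> [(0, 0), (0, 1), (0, 2), (0, 3), (0, 4), (0, 5), (0, 6), (0, 7), (0, 8), (0, 9), (0, 10), (0, 11), (0, 12), (0, 13), (0, 14), (0, 15), (1, 0), (1, 1), (1, 2), (1, 3), (1, 4), (1, 5), (1, 6), (1, 7), (1, 8), (1, 9), (1, 10), (1, 11), (1, 12), (1, 13), (1, 14), (1, 15), (2, 0), (2, 1), (2, 2), (2, 3), (2, 4), (2, 5), (2, 6), (2, 7), (2, 8), (2, 9), (2, 10), (2, 11), (2, 12), (2, 13), (2, 14), (2, 15), (3, 0), (3, 1), (3, 2), (3, 3), (3, 4), (3, 5), (3, 6), (3, 7), (3, 8), (3, 9), (3, 10), (3, 11), (3, 12), (3, 13), (3, 14), (3, 15)]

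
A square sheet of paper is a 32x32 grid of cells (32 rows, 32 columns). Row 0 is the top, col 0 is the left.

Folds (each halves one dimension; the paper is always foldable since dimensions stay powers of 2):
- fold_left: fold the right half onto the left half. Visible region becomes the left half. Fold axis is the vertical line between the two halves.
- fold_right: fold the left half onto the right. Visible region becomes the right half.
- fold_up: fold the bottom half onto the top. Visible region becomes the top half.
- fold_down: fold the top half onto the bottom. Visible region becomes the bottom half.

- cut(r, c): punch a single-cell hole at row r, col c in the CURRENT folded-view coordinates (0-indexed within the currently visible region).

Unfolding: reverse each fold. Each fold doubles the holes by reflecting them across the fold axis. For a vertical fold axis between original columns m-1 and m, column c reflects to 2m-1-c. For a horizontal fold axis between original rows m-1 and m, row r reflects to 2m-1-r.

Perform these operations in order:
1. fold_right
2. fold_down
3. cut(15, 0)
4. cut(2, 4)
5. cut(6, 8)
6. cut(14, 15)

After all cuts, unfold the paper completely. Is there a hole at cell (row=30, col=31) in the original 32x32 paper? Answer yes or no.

Answer: yes

Derivation:
Op 1 fold_right: fold axis v@16; visible region now rows[0,32) x cols[16,32) = 32x16
Op 2 fold_down: fold axis h@16; visible region now rows[16,32) x cols[16,32) = 16x16
Op 3 cut(15, 0): punch at orig (31,16); cuts so far [(31, 16)]; region rows[16,32) x cols[16,32) = 16x16
Op 4 cut(2, 4): punch at orig (18,20); cuts so far [(18, 20), (31, 16)]; region rows[16,32) x cols[16,32) = 16x16
Op 5 cut(6, 8): punch at orig (22,24); cuts so far [(18, 20), (22, 24), (31, 16)]; region rows[16,32) x cols[16,32) = 16x16
Op 6 cut(14, 15): punch at orig (30,31); cuts so far [(18, 20), (22, 24), (30, 31), (31, 16)]; region rows[16,32) x cols[16,32) = 16x16
Unfold 1 (reflect across h@16): 8 holes -> [(0, 16), (1, 31), (9, 24), (13, 20), (18, 20), (22, 24), (30, 31), (31, 16)]
Unfold 2 (reflect across v@16): 16 holes -> [(0, 15), (0, 16), (1, 0), (1, 31), (9, 7), (9, 24), (13, 11), (13, 20), (18, 11), (18, 20), (22, 7), (22, 24), (30, 0), (30, 31), (31, 15), (31, 16)]
Holes: [(0, 15), (0, 16), (1, 0), (1, 31), (9, 7), (9, 24), (13, 11), (13, 20), (18, 11), (18, 20), (22, 7), (22, 24), (30, 0), (30, 31), (31, 15), (31, 16)]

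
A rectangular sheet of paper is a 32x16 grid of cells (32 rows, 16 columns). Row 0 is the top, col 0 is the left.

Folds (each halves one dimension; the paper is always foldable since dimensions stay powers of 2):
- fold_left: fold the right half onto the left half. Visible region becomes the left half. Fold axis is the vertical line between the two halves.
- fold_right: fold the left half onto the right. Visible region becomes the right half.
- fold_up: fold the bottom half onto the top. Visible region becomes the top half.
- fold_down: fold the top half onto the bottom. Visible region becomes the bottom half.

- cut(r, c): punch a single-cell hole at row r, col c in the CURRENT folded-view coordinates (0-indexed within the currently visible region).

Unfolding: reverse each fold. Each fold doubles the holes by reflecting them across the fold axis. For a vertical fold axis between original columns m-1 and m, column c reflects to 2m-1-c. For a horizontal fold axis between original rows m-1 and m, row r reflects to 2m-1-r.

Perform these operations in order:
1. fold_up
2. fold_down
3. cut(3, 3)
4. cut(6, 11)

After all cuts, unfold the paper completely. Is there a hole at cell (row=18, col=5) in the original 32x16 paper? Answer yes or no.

Op 1 fold_up: fold axis h@16; visible region now rows[0,16) x cols[0,16) = 16x16
Op 2 fold_down: fold axis h@8; visible region now rows[8,16) x cols[0,16) = 8x16
Op 3 cut(3, 3): punch at orig (11,3); cuts so far [(11, 3)]; region rows[8,16) x cols[0,16) = 8x16
Op 4 cut(6, 11): punch at orig (14,11); cuts so far [(11, 3), (14, 11)]; region rows[8,16) x cols[0,16) = 8x16
Unfold 1 (reflect across h@8): 4 holes -> [(1, 11), (4, 3), (11, 3), (14, 11)]
Unfold 2 (reflect across h@16): 8 holes -> [(1, 11), (4, 3), (11, 3), (14, 11), (17, 11), (20, 3), (27, 3), (30, 11)]
Holes: [(1, 11), (4, 3), (11, 3), (14, 11), (17, 11), (20, 3), (27, 3), (30, 11)]

Answer: no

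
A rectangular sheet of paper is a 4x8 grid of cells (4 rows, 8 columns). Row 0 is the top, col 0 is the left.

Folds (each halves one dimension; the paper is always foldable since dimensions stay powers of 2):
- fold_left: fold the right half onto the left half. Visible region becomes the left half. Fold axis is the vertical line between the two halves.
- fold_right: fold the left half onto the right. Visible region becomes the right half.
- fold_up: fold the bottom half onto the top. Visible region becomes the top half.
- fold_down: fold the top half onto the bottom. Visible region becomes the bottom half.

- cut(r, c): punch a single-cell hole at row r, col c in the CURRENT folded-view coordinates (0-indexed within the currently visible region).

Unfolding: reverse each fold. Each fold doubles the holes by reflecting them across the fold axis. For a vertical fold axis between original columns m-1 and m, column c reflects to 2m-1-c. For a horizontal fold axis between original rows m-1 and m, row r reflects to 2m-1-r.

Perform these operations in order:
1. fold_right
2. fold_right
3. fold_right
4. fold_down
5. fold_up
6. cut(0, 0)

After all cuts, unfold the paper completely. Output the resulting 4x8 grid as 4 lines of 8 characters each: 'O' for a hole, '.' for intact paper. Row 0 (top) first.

Answer: OOOOOOOO
OOOOOOOO
OOOOOOOO
OOOOOOOO

Derivation:
Op 1 fold_right: fold axis v@4; visible region now rows[0,4) x cols[4,8) = 4x4
Op 2 fold_right: fold axis v@6; visible region now rows[0,4) x cols[6,8) = 4x2
Op 3 fold_right: fold axis v@7; visible region now rows[0,4) x cols[7,8) = 4x1
Op 4 fold_down: fold axis h@2; visible region now rows[2,4) x cols[7,8) = 2x1
Op 5 fold_up: fold axis h@3; visible region now rows[2,3) x cols[7,8) = 1x1
Op 6 cut(0, 0): punch at orig (2,7); cuts so far [(2, 7)]; region rows[2,3) x cols[7,8) = 1x1
Unfold 1 (reflect across h@3): 2 holes -> [(2, 7), (3, 7)]
Unfold 2 (reflect across h@2): 4 holes -> [(0, 7), (1, 7), (2, 7), (3, 7)]
Unfold 3 (reflect across v@7): 8 holes -> [(0, 6), (0, 7), (1, 6), (1, 7), (2, 6), (2, 7), (3, 6), (3, 7)]
Unfold 4 (reflect across v@6): 16 holes -> [(0, 4), (0, 5), (0, 6), (0, 7), (1, 4), (1, 5), (1, 6), (1, 7), (2, 4), (2, 5), (2, 6), (2, 7), (3, 4), (3, 5), (3, 6), (3, 7)]
Unfold 5 (reflect across v@4): 32 holes -> [(0, 0), (0, 1), (0, 2), (0, 3), (0, 4), (0, 5), (0, 6), (0, 7), (1, 0), (1, 1), (1, 2), (1, 3), (1, 4), (1, 5), (1, 6), (1, 7), (2, 0), (2, 1), (2, 2), (2, 3), (2, 4), (2, 5), (2, 6), (2, 7), (3, 0), (3, 1), (3, 2), (3, 3), (3, 4), (3, 5), (3, 6), (3, 7)]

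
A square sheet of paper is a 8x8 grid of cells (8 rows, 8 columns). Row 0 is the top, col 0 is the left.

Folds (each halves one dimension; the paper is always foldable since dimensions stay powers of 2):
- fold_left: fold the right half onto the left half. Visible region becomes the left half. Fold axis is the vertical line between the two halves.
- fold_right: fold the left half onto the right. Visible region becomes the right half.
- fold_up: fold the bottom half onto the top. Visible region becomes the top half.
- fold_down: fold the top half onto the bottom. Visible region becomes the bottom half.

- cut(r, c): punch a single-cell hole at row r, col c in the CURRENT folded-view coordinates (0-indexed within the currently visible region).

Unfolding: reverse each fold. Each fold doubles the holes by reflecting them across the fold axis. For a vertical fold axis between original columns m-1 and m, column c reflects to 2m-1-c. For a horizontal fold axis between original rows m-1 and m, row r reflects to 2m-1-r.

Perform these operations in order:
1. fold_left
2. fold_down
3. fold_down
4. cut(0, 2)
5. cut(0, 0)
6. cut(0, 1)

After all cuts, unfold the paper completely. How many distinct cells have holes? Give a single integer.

Op 1 fold_left: fold axis v@4; visible region now rows[0,8) x cols[0,4) = 8x4
Op 2 fold_down: fold axis h@4; visible region now rows[4,8) x cols[0,4) = 4x4
Op 3 fold_down: fold axis h@6; visible region now rows[6,8) x cols[0,4) = 2x4
Op 4 cut(0, 2): punch at orig (6,2); cuts so far [(6, 2)]; region rows[6,8) x cols[0,4) = 2x4
Op 5 cut(0, 0): punch at orig (6,0); cuts so far [(6, 0), (6, 2)]; region rows[6,8) x cols[0,4) = 2x4
Op 6 cut(0, 1): punch at orig (6,1); cuts so far [(6, 0), (6, 1), (6, 2)]; region rows[6,8) x cols[0,4) = 2x4
Unfold 1 (reflect across h@6): 6 holes -> [(5, 0), (5, 1), (5, 2), (6, 0), (6, 1), (6, 2)]
Unfold 2 (reflect across h@4): 12 holes -> [(1, 0), (1, 1), (1, 2), (2, 0), (2, 1), (2, 2), (5, 0), (5, 1), (5, 2), (6, 0), (6, 1), (6, 2)]
Unfold 3 (reflect across v@4): 24 holes -> [(1, 0), (1, 1), (1, 2), (1, 5), (1, 6), (1, 7), (2, 0), (2, 1), (2, 2), (2, 5), (2, 6), (2, 7), (5, 0), (5, 1), (5, 2), (5, 5), (5, 6), (5, 7), (6, 0), (6, 1), (6, 2), (6, 5), (6, 6), (6, 7)]

Answer: 24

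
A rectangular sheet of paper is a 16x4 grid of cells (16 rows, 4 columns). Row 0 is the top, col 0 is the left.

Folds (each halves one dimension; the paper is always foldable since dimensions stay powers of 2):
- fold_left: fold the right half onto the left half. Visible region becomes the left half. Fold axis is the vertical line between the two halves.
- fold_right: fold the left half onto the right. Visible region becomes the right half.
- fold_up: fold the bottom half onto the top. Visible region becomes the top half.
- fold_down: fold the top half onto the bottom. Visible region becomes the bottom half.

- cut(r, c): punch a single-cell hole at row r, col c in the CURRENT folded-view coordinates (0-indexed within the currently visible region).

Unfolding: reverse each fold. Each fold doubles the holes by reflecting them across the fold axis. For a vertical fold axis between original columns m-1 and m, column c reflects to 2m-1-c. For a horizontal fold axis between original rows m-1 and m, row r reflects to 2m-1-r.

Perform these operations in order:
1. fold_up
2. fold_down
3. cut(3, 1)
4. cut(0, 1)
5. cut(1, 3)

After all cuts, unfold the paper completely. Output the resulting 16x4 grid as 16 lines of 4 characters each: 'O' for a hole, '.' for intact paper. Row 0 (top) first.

Answer: .O..
....
...O
.O..
.O..
...O
....
.O..
.O..
....
...O
.O..
.O..
...O
....
.O..

Derivation:
Op 1 fold_up: fold axis h@8; visible region now rows[0,8) x cols[0,4) = 8x4
Op 2 fold_down: fold axis h@4; visible region now rows[4,8) x cols[0,4) = 4x4
Op 3 cut(3, 1): punch at orig (7,1); cuts so far [(7, 1)]; region rows[4,8) x cols[0,4) = 4x4
Op 4 cut(0, 1): punch at orig (4,1); cuts so far [(4, 1), (7, 1)]; region rows[4,8) x cols[0,4) = 4x4
Op 5 cut(1, 3): punch at orig (5,3); cuts so far [(4, 1), (5, 3), (7, 1)]; region rows[4,8) x cols[0,4) = 4x4
Unfold 1 (reflect across h@4): 6 holes -> [(0, 1), (2, 3), (3, 1), (4, 1), (5, 3), (7, 1)]
Unfold 2 (reflect across h@8): 12 holes -> [(0, 1), (2, 3), (3, 1), (4, 1), (5, 3), (7, 1), (8, 1), (10, 3), (11, 1), (12, 1), (13, 3), (15, 1)]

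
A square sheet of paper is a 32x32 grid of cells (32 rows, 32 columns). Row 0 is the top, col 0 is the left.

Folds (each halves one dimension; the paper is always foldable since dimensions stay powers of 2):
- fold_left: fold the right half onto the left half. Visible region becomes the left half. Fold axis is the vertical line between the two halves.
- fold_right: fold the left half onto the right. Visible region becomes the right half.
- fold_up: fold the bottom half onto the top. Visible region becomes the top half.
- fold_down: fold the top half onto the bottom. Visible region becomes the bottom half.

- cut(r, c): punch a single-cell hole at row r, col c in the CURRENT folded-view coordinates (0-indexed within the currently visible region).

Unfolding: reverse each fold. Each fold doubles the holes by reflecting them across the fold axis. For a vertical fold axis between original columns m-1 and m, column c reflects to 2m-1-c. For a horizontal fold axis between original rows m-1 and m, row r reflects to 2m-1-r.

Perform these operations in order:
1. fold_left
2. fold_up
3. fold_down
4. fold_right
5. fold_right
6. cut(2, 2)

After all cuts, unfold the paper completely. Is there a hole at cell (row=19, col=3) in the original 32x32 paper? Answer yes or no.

Op 1 fold_left: fold axis v@16; visible region now rows[0,32) x cols[0,16) = 32x16
Op 2 fold_up: fold axis h@16; visible region now rows[0,16) x cols[0,16) = 16x16
Op 3 fold_down: fold axis h@8; visible region now rows[8,16) x cols[0,16) = 8x16
Op 4 fold_right: fold axis v@8; visible region now rows[8,16) x cols[8,16) = 8x8
Op 5 fold_right: fold axis v@12; visible region now rows[8,16) x cols[12,16) = 8x4
Op 6 cut(2, 2): punch at orig (10,14); cuts so far [(10, 14)]; region rows[8,16) x cols[12,16) = 8x4
Unfold 1 (reflect across v@12): 2 holes -> [(10, 9), (10, 14)]
Unfold 2 (reflect across v@8): 4 holes -> [(10, 1), (10, 6), (10, 9), (10, 14)]
Unfold 3 (reflect across h@8): 8 holes -> [(5, 1), (5, 6), (5, 9), (5, 14), (10, 1), (10, 6), (10, 9), (10, 14)]
Unfold 4 (reflect across h@16): 16 holes -> [(5, 1), (5, 6), (5, 9), (5, 14), (10, 1), (10, 6), (10, 9), (10, 14), (21, 1), (21, 6), (21, 9), (21, 14), (26, 1), (26, 6), (26, 9), (26, 14)]
Unfold 5 (reflect across v@16): 32 holes -> [(5, 1), (5, 6), (5, 9), (5, 14), (5, 17), (5, 22), (5, 25), (5, 30), (10, 1), (10, 6), (10, 9), (10, 14), (10, 17), (10, 22), (10, 25), (10, 30), (21, 1), (21, 6), (21, 9), (21, 14), (21, 17), (21, 22), (21, 25), (21, 30), (26, 1), (26, 6), (26, 9), (26, 14), (26, 17), (26, 22), (26, 25), (26, 30)]
Holes: [(5, 1), (5, 6), (5, 9), (5, 14), (5, 17), (5, 22), (5, 25), (5, 30), (10, 1), (10, 6), (10, 9), (10, 14), (10, 17), (10, 22), (10, 25), (10, 30), (21, 1), (21, 6), (21, 9), (21, 14), (21, 17), (21, 22), (21, 25), (21, 30), (26, 1), (26, 6), (26, 9), (26, 14), (26, 17), (26, 22), (26, 25), (26, 30)]

Answer: no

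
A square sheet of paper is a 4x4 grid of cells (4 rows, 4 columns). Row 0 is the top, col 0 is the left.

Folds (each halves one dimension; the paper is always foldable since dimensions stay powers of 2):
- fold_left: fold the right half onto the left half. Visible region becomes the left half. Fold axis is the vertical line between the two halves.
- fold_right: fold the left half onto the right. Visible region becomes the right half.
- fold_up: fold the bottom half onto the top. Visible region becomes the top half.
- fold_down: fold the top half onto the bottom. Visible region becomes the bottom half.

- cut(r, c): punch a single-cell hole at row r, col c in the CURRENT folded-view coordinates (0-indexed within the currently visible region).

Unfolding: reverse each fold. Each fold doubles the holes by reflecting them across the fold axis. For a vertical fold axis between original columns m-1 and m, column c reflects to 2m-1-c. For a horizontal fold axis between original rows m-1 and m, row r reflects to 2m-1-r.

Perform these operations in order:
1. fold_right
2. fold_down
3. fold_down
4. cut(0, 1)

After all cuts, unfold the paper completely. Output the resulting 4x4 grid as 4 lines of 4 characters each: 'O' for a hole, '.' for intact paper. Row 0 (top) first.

Answer: O..O
O..O
O..O
O..O

Derivation:
Op 1 fold_right: fold axis v@2; visible region now rows[0,4) x cols[2,4) = 4x2
Op 2 fold_down: fold axis h@2; visible region now rows[2,4) x cols[2,4) = 2x2
Op 3 fold_down: fold axis h@3; visible region now rows[3,4) x cols[2,4) = 1x2
Op 4 cut(0, 1): punch at orig (3,3); cuts so far [(3, 3)]; region rows[3,4) x cols[2,4) = 1x2
Unfold 1 (reflect across h@3): 2 holes -> [(2, 3), (3, 3)]
Unfold 2 (reflect across h@2): 4 holes -> [(0, 3), (1, 3), (2, 3), (3, 3)]
Unfold 3 (reflect across v@2): 8 holes -> [(0, 0), (0, 3), (1, 0), (1, 3), (2, 0), (2, 3), (3, 0), (3, 3)]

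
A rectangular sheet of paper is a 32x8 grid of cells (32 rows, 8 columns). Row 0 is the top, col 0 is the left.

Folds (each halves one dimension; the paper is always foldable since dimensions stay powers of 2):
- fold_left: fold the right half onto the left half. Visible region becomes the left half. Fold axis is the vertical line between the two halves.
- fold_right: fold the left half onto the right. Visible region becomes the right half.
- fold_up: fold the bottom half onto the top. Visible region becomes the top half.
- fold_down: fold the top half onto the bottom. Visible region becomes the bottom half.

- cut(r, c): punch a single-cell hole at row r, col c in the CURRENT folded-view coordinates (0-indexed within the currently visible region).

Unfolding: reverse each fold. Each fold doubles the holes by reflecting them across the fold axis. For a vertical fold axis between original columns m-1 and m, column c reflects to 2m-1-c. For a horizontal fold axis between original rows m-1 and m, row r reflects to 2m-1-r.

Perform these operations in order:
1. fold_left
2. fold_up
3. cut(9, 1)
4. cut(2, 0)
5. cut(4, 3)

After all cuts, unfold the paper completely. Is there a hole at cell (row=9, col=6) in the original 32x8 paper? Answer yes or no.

Answer: yes

Derivation:
Op 1 fold_left: fold axis v@4; visible region now rows[0,32) x cols[0,4) = 32x4
Op 2 fold_up: fold axis h@16; visible region now rows[0,16) x cols[0,4) = 16x4
Op 3 cut(9, 1): punch at orig (9,1); cuts so far [(9, 1)]; region rows[0,16) x cols[0,4) = 16x4
Op 4 cut(2, 0): punch at orig (2,0); cuts so far [(2, 0), (9, 1)]; region rows[0,16) x cols[0,4) = 16x4
Op 5 cut(4, 3): punch at orig (4,3); cuts so far [(2, 0), (4, 3), (9, 1)]; region rows[0,16) x cols[0,4) = 16x4
Unfold 1 (reflect across h@16): 6 holes -> [(2, 0), (4, 3), (9, 1), (22, 1), (27, 3), (29, 0)]
Unfold 2 (reflect across v@4): 12 holes -> [(2, 0), (2, 7), (4, 3), (4, 4), (9, 1), (9, 6), (22, 1), (22, 6), (27, 3), (27, 4), (29, 0), (29, 7)]
Holes: [(2, 0), (2, 7), (4, 3), (4, 4), (9, 1), (9, 6), (22, 1), (22, 6), (27, 3), (27, 4), (29, 0), (29, 7)]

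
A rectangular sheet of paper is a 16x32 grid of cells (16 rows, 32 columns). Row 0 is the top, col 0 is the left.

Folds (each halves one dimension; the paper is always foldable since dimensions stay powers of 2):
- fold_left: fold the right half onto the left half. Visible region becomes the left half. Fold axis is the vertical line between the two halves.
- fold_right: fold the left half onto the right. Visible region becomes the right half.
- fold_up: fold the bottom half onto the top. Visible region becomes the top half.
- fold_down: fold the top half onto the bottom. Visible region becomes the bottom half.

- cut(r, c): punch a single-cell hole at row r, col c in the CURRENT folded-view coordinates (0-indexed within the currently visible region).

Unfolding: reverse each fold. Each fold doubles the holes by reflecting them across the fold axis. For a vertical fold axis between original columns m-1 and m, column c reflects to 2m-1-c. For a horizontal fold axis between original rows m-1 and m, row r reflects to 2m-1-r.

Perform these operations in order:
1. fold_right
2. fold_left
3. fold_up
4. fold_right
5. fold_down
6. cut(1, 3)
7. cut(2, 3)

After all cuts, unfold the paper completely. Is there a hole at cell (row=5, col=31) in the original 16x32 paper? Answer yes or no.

Answer: yes

Derivation:
Op 1 fold_right: fold axis v@16; visible region now rows[0,16) x cols[16,32) = 16x16
Op 2 fold_left: fold axis v@24; visible region now rows[0,16) x cols[16,24) = 16x8
Op 3 fold_up: fold axis h@8; visible region now rows[0,8) x cols[16,24) = 8x8
Op 4 fold_right: fold axis v@20; visible region now rows[0,8) x cols[20,24) = 8x4
Op 5 fold_down: fold axis h@4; visible region now rows[4,8) x cols[20,24) = 4x4
Op 6 cut(1, 3): punch at orig (5,23); cuts so far [(5, 23)]; region rows[4,8) x cols[20,24) = 4x4
Op 7 cut(2, 3): punch at orig (6,23); cuts so far [(5, 23), (6, 23)]; region rows[4,8) x cols[20,24) = 4x4
Unfold 1 (reflect across h@4): 4 holes -> [(1, 23), (2, 23), (5, 23), (6, 23)]
Unfold 2 (reflect across v@20): 8 holes -> [(1, 16), (1, 23), (2, 16), (2, 23), (5, 16), (5, 23), (6, 16), (6, 23)]
Unfold 3 (reflect across h@8): 16 holes -> [(1, 16), (1, 23), (2, 16), (2, 23), (5, 16), (5, 23), (6, 16), (6, 23), (9, 16), (9, 23), (10, 16), (10, 23), (13, 16), (13, 23), (14, 16), (14, 23)]
Unfold 4 (reflect across v@24): 32 holes -> [(1, 16), (1, 23), (1, 24), (1, 31), (2, 16), (2, 23), (2, 24), (2, 31), (5, 16), (5, 23), (5, 24), (5, 31), (6, 16), (6, 23), (6, 24), (6, 31), (9, 16), (9, 23), (9, 24), (9, 31), (10, 16), (10, 23), (10, 24), (10, 31), (13, 16), (13, 23), (13, 24), (13, 31), (14, 16), (14, 23), (14, 24), (14, 31)]
Unfold 5 (reflect across v@16): 64 holes -> [(1, 0), (1, 7), (1, 8), (1, 15), (1, 16), (1, 23), (1, 24), (1, 31), (2, 0), (2, 7), (2, 8), (2, 15), (2, 16), (2, 23), (2, 24), (2, 31), (5, 0), (5, 7), (5, 8), (5, 15), (5, 16), (5, 23), (5, 24), (5, 31), (6, 0), (6, 7), (6, 8), (6, 15), (6, 16), (6, 23), (6, 24), (6, 31), (9, 0), (9, 7), (9, 8), (9, 15), (9, 16), (9, 23), (9, 24), (9, 31), (10, 0), (10, 7), (10, 8), (10, 15), (10, 16), (10, 23), (10, 24), (10, 31), (13, 0), (13, 7), (13, 8), (13, 15), (13, 16), (13, 23), (13, 24), (13, 31), (14, 0), (14, 7), (14, 8), (14, 15), (14, 16), (14, 23), (14, 24), (14, 31)]
Holes: [(1, 0), (1, 7), (1, 8), (1, 15), (1, 16), (1, 23), (1, 24), (1, 31), (2, 0), (2, 7), (2, 8), (2, 15), (2, 16), (2, 23), (2, 24), (2, 31), (5, 0), (5, 7), (5, 8), (5, 15), (5, 16), (5, 23), (5, 24), (5, 31), (6, 0), (6, 7), (6, 8), (6, 15), (6, 16), (6, 23), (6, 24), (6, 31), (9, 0), (9, 7), (9, 8), (9, 15), (9, 16), (9, 23), (9, 24), (9, 31), (10, 0), (10, 7), (10, 8), (10, 15), (10, 16), (10, 23), (10, 24), (10, 31), (13, 0), (13, 7), (13, 8), (13, 15), (13, 16), (13, 23), (13, 24), (13, 31), (14, 0), (14, 7), (14, 8), (14, 15), (14, 16), (14, 23), (14, 24), (14, 31)]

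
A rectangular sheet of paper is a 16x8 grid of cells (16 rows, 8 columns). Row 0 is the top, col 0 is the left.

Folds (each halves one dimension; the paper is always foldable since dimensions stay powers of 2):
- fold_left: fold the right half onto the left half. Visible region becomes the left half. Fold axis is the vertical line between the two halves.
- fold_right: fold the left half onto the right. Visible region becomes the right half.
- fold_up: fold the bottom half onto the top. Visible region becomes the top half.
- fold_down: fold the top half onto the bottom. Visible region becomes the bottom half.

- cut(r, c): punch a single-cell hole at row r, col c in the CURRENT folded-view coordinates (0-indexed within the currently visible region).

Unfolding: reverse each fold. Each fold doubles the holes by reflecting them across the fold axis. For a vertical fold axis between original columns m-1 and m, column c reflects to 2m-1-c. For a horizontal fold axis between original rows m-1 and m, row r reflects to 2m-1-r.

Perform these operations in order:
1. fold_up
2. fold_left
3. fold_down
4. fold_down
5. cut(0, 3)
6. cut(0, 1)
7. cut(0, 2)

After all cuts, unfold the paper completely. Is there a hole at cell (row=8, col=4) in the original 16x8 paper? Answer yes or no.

Op 1 fold_up: fold axis h@8; visible region now rows[0,8) x cols[0,8) = 8x8
Op 2 fold_left: fold axis v@4; visible region now rows[0,8) x cols[0,4) = 8x4
Op 3 fold_down: fold axis h@4; visible region now rows[4,8) x cols[0,4) = 4x4
Op 4 fold_down: fold axis h@6; visible region now rows[6,8) x cols[0,4) = 2x4
Op 5 cut(0, 3): punch at orig (6,3); cuts so far [(6, 3)]; region rows[6,8) x cols[0,4) = 2x4
Op 6 cut(0, 1): punch at orig (6,1); cuts so far [(6, 1), (6, 3)]; region rows[6,8) x cols[0,4) = 2x4
Op 7 cut(0, 2): punch at orig (6,2); cuts so far [(6, 1), (6, 2), (6, 3)]; region rows[6,8) x cols[0,4) = 2x4
Unfold 1 (reflect across h@6): 6 holes -> [(5, 1), (5, 2), (5, 3), (6, 1), (6, 2), (6, 3)]
Unfold 2 (reflect across h@4): 12 holes -> [(1, 1), (1, 2), (1, 3), (2, 1), (2, 2), (2, 3), (5, 1), (5, 2), (5, 3), (6, 1), (6, 2), (6, 3)]
Unfold 3 (reflect across v@4): 24 holes -> [(1, 1), (1, 2), (1, 3), (1, 4), (1, 5), (1, 6), (2, 1), (2, 2), (2, 3), (2, 4), (2, 5), (2, 6), (5, 1), (5, 2), (5, 3), (5, 4), (5, 5), (5, 6), (6, 1), (6, 2), (6, 3), (6, 4), (6, 5), (6, 6)]
Unfold 4 (reflect across h@8): 48 holes -> [(1, 1), (1, 2), (1, 3), (1, 4), (1, 5), (1, 6), (2, 1), (2, 2), (2, 3), (2, 4), (2, 5), (2, 6), (5, 1), (5, 2), (5, 3), (5, 4), (5, 5), (5, 6), (6, 1), (6, 2), (6, 3), (6, 4), (6, 5), (6, 6), (9, 1), (9, 2), (9, 3), (9, 4), (9, 5), (9, 6), (10, 1), (10, 2), (10, 3), (10, 4), (10, 5), (10, 6), (13, 1), (13, 2), (13, 3), (13, 4), (13, 5), (13, 6), (14, 1), (14, 2), (14, 3), (14, 4), (14, 5), (14, 6)]
Holes: [(1, 1), (1, 2), (1, 3), (1, 4), (1, 5), (1, 6), (2, 1), (2, 2), (2, 3), (2, 4), (2, 5), (2, 6), (5, 1), (5, 2), (5, 3), (5, 4), (5, 5), (5, 6), (6, 1), (6, 2), (6, 3), (6, 4), (6, 5), (6, 6), (9, 1), (9, 2), (9, 3), (9, 4), (9, 5), (9, 6), (10, 1), (10, 2), (10, 3), (10, 4), (10, 5), (10, 6), (13, 1), (13, 2), (13, 3), (13, 4), (13, 5), (13, 6), (14, 1), (14, 2), (14, 3), (14, 4), (14, 5), (14, 6)]

Answer: no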